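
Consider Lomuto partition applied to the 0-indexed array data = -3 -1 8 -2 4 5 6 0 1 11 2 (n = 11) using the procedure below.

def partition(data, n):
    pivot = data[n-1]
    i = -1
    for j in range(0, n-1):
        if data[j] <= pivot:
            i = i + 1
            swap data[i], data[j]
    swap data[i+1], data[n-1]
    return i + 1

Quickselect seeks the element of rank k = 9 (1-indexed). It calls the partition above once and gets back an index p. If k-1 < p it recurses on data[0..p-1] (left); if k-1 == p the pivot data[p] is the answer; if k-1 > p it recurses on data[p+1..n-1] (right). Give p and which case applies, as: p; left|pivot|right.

5; right

pivot = data[10] = 2; i = -1
j=0: data[0]=-3 ≤ 2 → i=0, swap data[0],data[0] (no change) → -3 -1 8 -2 4 5 6 0 1 11 2
j=1: data[1]=-1 ≤ 2 → i=1, swap data[1],data[1] (no change) → -3 -1 8 -2 4 5 6 0 1 11 2
j=2: data[2]=8 > 2 → no swap
j=3: data[3]=-2 ≤ 2 → i=2, swap data[2],data[3] → -3 -1 -2 8 4 5 6 0 1 11 2
j=4: data[4]=4 > 2 → no swap
j=5: data[5]=5 > 2 → no swap
j=6: data[6]=6 > 2 → no swap
j=7: data[7]=0 ≤ 2 → i=3, swap data[3],data[7] → -3 -1 -2 0 4 5 6 8 1 11 2
j=8: data[8]=1 ≤ 2 → i=4, swap data[4],data[8] → -3 -1 -2 0 1 5 6 8 4 11 2
j=9: data[9]=11 > 2 → no swap
final swap data[5],data[10] → -3 -1 -2 0 1 2 6 8 4 11 5; return 5
p = 5; k-1 = 8 > 5 ⇒ right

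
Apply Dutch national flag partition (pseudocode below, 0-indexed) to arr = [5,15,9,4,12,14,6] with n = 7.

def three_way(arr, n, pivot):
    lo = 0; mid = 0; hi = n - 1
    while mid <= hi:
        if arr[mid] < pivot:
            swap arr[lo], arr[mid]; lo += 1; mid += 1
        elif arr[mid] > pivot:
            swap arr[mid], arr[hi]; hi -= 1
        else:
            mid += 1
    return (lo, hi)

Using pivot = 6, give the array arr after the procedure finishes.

lo=0 mid=0 hi=6
5<6: swap(0,0), lo=1 mid=1 ⇒ [5,15,9,4,12,14,6]
15>6: swap(1,6), hi=5 ⇒ [5,6,9,4,12,14,15]
6=6: mid=2
9>6: swap(2,5), hi=4 ⇒ [5,6,14,4,12,9,15]
14>6: swap(2,4), hi=3 ⇒ [5,6,12,4,14,9,15]
12>6: swap(2,3), hi=2 ⇒ [5,6,4,12,14,9,15]
4<6: swap(1,2), lo=2 mid=3 ⇒ [5,4,6,12,14,9,15]
done. lo=2 hi=2; arr=[5,4,6,12,14,9,15]

[5,4,6,12,14,9,15]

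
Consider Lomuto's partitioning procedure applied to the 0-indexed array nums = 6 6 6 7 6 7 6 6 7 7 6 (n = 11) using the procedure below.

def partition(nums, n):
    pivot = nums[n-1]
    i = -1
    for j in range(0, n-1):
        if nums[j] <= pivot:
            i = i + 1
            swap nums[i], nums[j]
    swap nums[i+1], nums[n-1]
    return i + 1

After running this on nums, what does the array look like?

6 6 6 6 6 6 6 7 7 7 7

pivot=6, i=-1
j=0: 6≤6, i=0, swap(0,0) ⇒ 6 6 6 7 6 7 6 6 7 7 6
j=1: 6≤6, i=1, swap(1,1) ⇒ 6 6 6 7 6 7 6 6 7 7 6
j=2: 6≤6, i=2, swap(2,2) ⇒ 6 6 6 7 6 7 6 6 7 7 6
j=3: 7>6, skip
j=4: 6≤6, i=3, swap(3,4) ⇒ 6 6 6 6 7 7 6 6 7 7 6
j=5: 7>6, skip
j=6: 6≤6, i=4, swap(4,6) ⇒ 6 6 6 6 6 7 7 6 7 7 6
j=7: 6≤6, i=5, swap(5,7) ⇒ 6 6 6 6 6 6 7 7 7 7 6
j=8: 7>6, skip
j=9: 7>6, skip
swap(6,10) ⇒ 6 6 6 6 6 6 6 7 7 7 7; return 6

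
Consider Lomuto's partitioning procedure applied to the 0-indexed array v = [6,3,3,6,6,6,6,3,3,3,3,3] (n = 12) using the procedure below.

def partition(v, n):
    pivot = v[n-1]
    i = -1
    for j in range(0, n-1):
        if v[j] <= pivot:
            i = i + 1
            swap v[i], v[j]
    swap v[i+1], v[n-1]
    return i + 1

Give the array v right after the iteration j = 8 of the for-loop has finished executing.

[3,3,3,3,6,6,6,6,6,3,3,3]

pivot=3, i=-1
j=0: 6>3, skip
j=1: 3≤3, i=0, swap(0,1) ⇒ [3,6,3,6,6,6,6,3,3,3,3,3]
j=2: 3≤3, i=1, swap(1,2) ⇒ [3,3,6,6,6,6,6,3,3,3,3,3]
j=3: 6>3, skip
j=4: 6>3, skip
j=5: 6>3, skip
j=6: 6>3, skip
j=7: 3≤3, i=2, swap(2,7) ⇒ [3,3,3,6,6,6,6,6,3,3,3,3]
j=8: 3≤3, i=3, swap(3,8) ⇒ [3,3,3,3,6,6,6,6,6,3,3,3]
(after j=8) v = [3,3,3,3,6,6,6,6,6,3,3,3]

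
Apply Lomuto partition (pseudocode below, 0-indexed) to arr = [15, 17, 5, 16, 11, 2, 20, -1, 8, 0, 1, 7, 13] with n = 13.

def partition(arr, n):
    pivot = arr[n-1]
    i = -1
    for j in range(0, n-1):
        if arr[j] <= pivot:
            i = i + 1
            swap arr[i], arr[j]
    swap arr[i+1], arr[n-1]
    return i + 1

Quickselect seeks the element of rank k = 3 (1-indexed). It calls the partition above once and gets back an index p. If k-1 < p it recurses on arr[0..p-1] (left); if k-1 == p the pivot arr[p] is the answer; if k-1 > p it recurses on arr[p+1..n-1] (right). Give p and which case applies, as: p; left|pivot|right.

pivot=13, i=-1
j=0: 15>13, skip
j=1: 17>13, skip
j=2: 5≤13, i=0, swap(0,2) ⇒ [5, 17, 15, 16, 11, 2, 20, -1, 8, 0, 1, 7, 13]
j=3: 16>13, skip
j=4: 11≤13, i=1, swap(1,4) ⇒ [5, 11, 15, 16, 17, 2, 20, -1, 8, 0, 1, 7, 13]
j=5: 2≤13, i=2, swap(2,5) ⇒ [5, 11, 2, 16, 17, 15, 20, -1, 8, 0, 1, 7, 13]
j=6: 20>13, skip
j=7: -1≤13, i=3, swap(3,7) ⇒ [5, 11, 2, -1, 17, 15, 20, 16, 8, 0, 1, 7, 13]
j=8: 8≤13, i=4, swap(4,8) ⇒ [5, 11, 2, -1, 8, 15, 20, 16, 17, 0, 1, 7, 13]
j=9: 0≤13, i=5, swap(5,9) ⇒ [5, 11, 2, -1, 8, 0, 20, 16, 17, 15, 1, 7, 13]
j=10: 1≤13, i=6, swap(6,10) ⇒ [5, 11, 2, -1, 8, 0, 1, 16, 17, 15, 20, 7, 13]
j=11: 7≤13, i=7, swap(7,11) ⇒ [5, 11, 2, -1, 8, 0, 1, 7, 17, 15, 20, 16, 13]
swap(8,12) ⇒ [5, 11, 2, -1, 8, 0, 1, 7, 13, 15, 20, 16, 17]; return 8
p = 8; k-1 = 2 < 8 ⇒ left

8; left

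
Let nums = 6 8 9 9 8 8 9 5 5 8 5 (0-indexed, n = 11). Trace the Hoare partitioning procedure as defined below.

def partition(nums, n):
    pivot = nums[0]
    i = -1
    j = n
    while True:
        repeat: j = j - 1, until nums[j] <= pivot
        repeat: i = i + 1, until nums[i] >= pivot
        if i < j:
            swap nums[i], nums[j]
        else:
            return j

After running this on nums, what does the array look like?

5 5 5 9 8 8 9 9 8 8 6

pivot = nums[0] = 6; i = -1, j = 11
j→10 (nums[10]=5≤6), i→0 (nums[0]=6≥6); i<j, swap → 5 8 9 9 8 8 9 5 5 8 6
j→8 (nums[8]=5≤6), i→1 (nums[1]=8≥6); i<j, swap → 5 5 9 9 8 8 9 5 8 8 6
j→7 (nums[7]=5≤6), i→2 (nums[2]=9≥6); i<j, swap → 5 5 5 9 8 8 9 9 8 8 6
j→2, i→3; i≥j, return j=2. nums = 5 5 5 9 8 8 9 9 8 8 6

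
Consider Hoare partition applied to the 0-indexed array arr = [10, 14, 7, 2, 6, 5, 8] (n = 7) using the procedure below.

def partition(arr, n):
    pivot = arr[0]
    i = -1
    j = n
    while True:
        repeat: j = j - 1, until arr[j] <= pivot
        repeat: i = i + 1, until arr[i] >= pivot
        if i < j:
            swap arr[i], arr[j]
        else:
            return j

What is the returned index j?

4

pivot=10
j stops at 6 (8), i stops at 0 (10); swap ⇒ [8, 14, 7, 2, 6, 5, 10]
j stops at 5 (5), i stops at 1 (14); swap ⇒ [8, 5, 7, 2, 6, 14, 10]
j stops at 4, i stops at 5; i≥j ⇒ return 4. arr=[8, 5, 7, 2, 6, 14, 10]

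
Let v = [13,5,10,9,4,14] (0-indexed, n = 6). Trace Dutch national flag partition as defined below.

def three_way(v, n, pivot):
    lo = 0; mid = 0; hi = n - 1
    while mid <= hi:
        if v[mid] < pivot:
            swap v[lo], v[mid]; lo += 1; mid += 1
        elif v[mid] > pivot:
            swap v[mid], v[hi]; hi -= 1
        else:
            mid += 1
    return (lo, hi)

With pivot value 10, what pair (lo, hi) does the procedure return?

(3, 3)

lo=0 mid=0 hi=5
13>10: swap(0,5), hi=4 ⇒ [14,5,10,9,4,13]
14>10: swap(0,4), hi=3 ⇒ [4,5,10,9,14,13]
4<10: swap(0,0), lo=1 mid=1 ⇒ [4,5,10,9,14,13]
5<10: swap(1,1), lo=2 mid=2 ⇒ [4,5,10,9,14,13]
10=10: mid=3
9<10: swap(2,3), lo=3 mid=4 ⇒ [4,5,9,10,14,13]
done. lo=3 hi=3; v=[4,5,9,10,14,13]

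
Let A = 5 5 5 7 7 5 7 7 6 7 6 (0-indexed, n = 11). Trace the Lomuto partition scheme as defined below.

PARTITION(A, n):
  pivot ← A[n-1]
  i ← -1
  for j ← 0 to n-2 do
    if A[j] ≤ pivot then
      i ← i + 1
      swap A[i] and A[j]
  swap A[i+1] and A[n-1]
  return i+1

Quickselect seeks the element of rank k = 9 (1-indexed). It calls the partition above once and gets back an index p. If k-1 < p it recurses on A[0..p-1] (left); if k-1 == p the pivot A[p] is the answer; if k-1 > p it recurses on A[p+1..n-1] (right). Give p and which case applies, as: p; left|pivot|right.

pivot=6, i=-1
j=0: 5≤6, i=0, swap(0,0) ⇒ 5 5 5 7 7 5 7 7 6 7 6
j=1: 5≤6, i=1, swap(1,1) ⇒ 5 5 5 7 7 5 7 7 6 7 6
j=2: 5≤6, i=2, swap(2,2) ⇒ 5 5 5 7 7 5 7 7 6 7 6
j=3: 7>6, skip
j=4: 7>6, skip
j=5: 5≤6, i=3, swap(3,5) ⇒ 5 5 5 5 7 7 7 7 6 7 6
j=6: 7>6, skip
j=7: 7>6, skip
j=8: 6≤6, i=4, swap(4,8) ⇒ 5 5 5 5 6 7 7 7 7 7 6
j=9: 7>6, skip
swap(5,10) ⇒ 5 5 5 5 6 6 7 7 7 7 7; return 5
p = 5; k-1 = 8 > 5 ⇒ right

5; right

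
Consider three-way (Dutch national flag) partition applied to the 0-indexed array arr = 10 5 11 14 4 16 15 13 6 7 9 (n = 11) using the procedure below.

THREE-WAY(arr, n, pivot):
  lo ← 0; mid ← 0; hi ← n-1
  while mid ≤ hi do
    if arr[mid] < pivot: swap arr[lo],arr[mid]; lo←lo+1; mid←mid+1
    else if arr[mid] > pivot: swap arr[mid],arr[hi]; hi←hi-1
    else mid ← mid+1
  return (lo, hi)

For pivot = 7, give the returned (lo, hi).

pivot = 7; lo=0, mid=0, hi=10
arr[mid]=10>7: swap arr[0],arr[10]; hi=9 → 9 5 11 14 4 16 15 13 6 7 10
arr[mid]=9>7: swap arr[0],arr[9]; hi=8 → 7 5 11 14 4 16 15 13 6 9 10
arr[mid]=7=7: mid=1
arr[mid]=5<7: swap arr[0],arr[1]; lo=1,mid=2 → 5 7 11 14 4 16 15 13 6 9 10
arr[mid]=11>7: swap arr[2],arr[8]; hi=7 → 5 7 6 14 4 16 15 13 11 9 10
arr[mid]=6<7: swap arr[1],arr[2]; lo=2,mid=3 → 5 6 7 14 4 16 15 13 11 9 10
arr[mid]=14>7: swap arr[3],arr[7]; hi=6 → 5 6 7 13 4 16 15 14 11 9 10
arr[mid]=13>7: swap arr[3],arr[6]; hi=5 → 5 6 7 15 4 16 13 14 11 9 10
arr[mid]=15>7: swap arr[3],arr[5]; hi=4 → 5 6 7 16 4 15 13 14 11 9 10
arr[mid]=16>7: swap arr[3],arr[4]; hi=3 → 5 6 7 4 16 15 13 14 11 9 10
arr[mid]=4<7: swap arr[2],arr[3]; lo=3,mid=4 → 5 6 4 7 16 15 13 14 11 9 10
end: lo=3, hi=3; arr = 5 6 4 7 16 15 13 14 11 9 10

(3, 3)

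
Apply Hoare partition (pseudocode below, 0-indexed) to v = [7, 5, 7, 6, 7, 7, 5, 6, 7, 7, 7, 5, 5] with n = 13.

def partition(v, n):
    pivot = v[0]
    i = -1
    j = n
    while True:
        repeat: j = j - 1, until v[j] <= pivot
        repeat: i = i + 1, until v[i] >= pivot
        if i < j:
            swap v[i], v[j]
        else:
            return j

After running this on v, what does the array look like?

[5, 5, 5, 6, 7, 7, 5, 6, 7, 7, 7, 7, 7]

pivot = v[0] = 7; i = -1, j = 13
j→12 (v[12]=5≤7), i→0 (v[0]=7≥7); i<j, swap → [5, 5, 7, 6, 7, 7, 5, 6, 7, 7, 7, 5, 7]
j→11 (v[11]=5≤7), i→2 (v[2]=7≥7); i<j, swap → [5, 5, 5, 6, 7, 7, 5, 6, 7, 7, 7, 7, 7]
j→10 (v[10]=7≤7), i→4 (v[4]=7≥7); i<j, swap → [5, 5, 5, 6, 7, 7, 5, 6, 7, 7, 7, 7, 7]
j→9 (v[9]=7≤7), i→5 (v[5]=7≥7); i<j, swap → [5, 5, 5, 6, 7, 7, 5, 6, 7, 7, 7, 7, 7]
j→8, i→8; i≥j, return j=8. v = [5, 5, 5, 6, 7, 7, 5, 6, 7, 7, 7, 7, 7]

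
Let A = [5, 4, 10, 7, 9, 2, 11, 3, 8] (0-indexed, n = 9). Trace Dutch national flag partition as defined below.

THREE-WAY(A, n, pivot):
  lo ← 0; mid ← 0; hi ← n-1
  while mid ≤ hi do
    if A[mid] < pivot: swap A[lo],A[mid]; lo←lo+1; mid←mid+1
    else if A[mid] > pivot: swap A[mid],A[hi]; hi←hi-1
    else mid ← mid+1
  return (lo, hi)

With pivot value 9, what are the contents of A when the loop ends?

pivot = 9; lo=0, mid=0, hi=8
A[mid]=5<9: swap A[0],A[0]; lo=1,mid=1 → [5, 4, 10, 7, 9, 2, 11, 3, 8]
A[mid]=4<9: swap A[1],A[1]; lo=2,mid=2 → [5, 4, 10, 7, 9, 2, 11, 3, 8]
A[mid]=10>9: swap A[2],A[8]; hi=7 → [5, 4, 8, 7, 9, 2, 11, 3, 10]
A[mid]=8<9: swap A[2],A[2]; lo=3,mid=3 → [5, 4, 8, 7, 9, 2, 11, 3, 10]
A[mid]=7<9: swap A[3],A[3]; lo=4,mid=4 → [5, 4, 8, 7, 9, 2, 11, 3, 10]
A[mid]=9=9: mid=5
A[mid]=2<9: swap A[4],A[5]; lo=5,mid=6 → [5, 4, 8, 7, 2, 9, 11, 3, 10]
A[mid]=11>9: swap A[6],A[7]; hi=6 → [5, 4, 8, 7, 2, 9, 3, 11, 10]
A[mid]=3<9: swap A[5],A[6]; lo=6,mid=7 → [5, 4, 8, 7, 2, 3, 9, 11, 10]
end: lo=6, hi=6; A = [5, 4, 8, 7, 2, 3, 9, 11, 10]

[5, 4, 8, 7, 2, 3, 9, 11, 10]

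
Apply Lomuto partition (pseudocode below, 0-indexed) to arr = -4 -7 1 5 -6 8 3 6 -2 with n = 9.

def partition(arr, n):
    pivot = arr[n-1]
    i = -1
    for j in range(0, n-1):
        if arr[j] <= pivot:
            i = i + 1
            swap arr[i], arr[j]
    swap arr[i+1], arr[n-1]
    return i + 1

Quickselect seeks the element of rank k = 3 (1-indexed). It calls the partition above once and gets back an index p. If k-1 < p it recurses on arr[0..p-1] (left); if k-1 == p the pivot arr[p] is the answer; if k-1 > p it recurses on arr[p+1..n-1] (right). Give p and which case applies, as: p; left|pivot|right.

pivot = arr[8] = -2; i = -1
j=0: arr[0]=-4 ≤ -2 → i=0, swap arr[0],arr[0] (no change) → -4 -7 1 5 -6 8 3 6 -2
j=1: arr[1]=-7 ≤ -2 → i=1, swap arr[1],arr[1] (no change) → -4 -7 1 5 -6 8 3 6 -2
j=2: arr[2]=1 > -2 → no swap
j=3: arr[3]=5 > -2 → no swap
j=4: arr[4]=-6 ≤ -2 → i=2, swap arr[2],arr[4] → -4 -7 -6 5 1 8 3 6 -2
j=5: arr[5]=8 > -2 → no swap
j=6: arr[6]=3 > -2 → no swap
j=7: arr[7]=6 > -2 → no swap
final swap arr[3],arr[8] → -4 -7 -6 -2 1 8 3 6 5; return 3
p = 3; k-1 = 2 < 3 ⇒ left

3; left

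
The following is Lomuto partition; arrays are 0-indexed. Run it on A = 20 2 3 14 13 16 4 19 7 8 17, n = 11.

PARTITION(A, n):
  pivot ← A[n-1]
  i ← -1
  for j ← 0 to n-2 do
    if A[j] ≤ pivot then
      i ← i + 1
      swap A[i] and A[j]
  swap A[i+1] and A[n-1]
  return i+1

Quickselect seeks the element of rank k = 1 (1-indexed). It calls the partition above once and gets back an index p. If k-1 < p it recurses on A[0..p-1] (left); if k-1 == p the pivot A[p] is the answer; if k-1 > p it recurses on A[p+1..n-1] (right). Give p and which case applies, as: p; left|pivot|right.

pivot = A[10] = 17; i = -1
j=0: A[0]=20 > 17 → no swap
j=1: A[1]=2 ≤ 17 → i=0, swap A[0],A[1] → 2 20 3 14 13 16 4 19 7 8 17
j=2: A[2]=3 ≤ 17 → i=1, swap A[1],A[2] → 2 3 20 14 13 16 4 19 7 8 17
j=3: A[3]=14 ≤ 17 → i=2, swap A[2],A[3] → 2 3 14 20 13 16 4 19 7 8 17
j=4: A[4]=13 ≤ 17 → i=3, swap A[3],A[4] → 2 3 14 13 20 16 4 19 7 8 17
j=5: A[5]=16 ≤ 17 → i=4, swap A[4],A[5] → 2 3 14 13 16 20 4 19 7 8 17
j=6: A[6]=4 ≤ 17 → i=5, swap A[5],A[6] → 2 3 14 13 16 4 20 19 7 8 17
j=7: A[7]=19 > 17 → no swap
j=8: A[8]=7 ≤ 17 → i=6, swap A[6],A[8] → 2 3 14 13 16 4 7 19 20 8 17
j=9: A[9]=8 ≤ 17 → i=7, swap A[7],A[9] → 2 3 14 13 16 4 7 8 20 19 17
final swap A[8],A[10] → 2 3 14 13 16 4 7 8 17 19 20; return 8
p = 8; k-1 = 0 < 8 ⇒ left

8; left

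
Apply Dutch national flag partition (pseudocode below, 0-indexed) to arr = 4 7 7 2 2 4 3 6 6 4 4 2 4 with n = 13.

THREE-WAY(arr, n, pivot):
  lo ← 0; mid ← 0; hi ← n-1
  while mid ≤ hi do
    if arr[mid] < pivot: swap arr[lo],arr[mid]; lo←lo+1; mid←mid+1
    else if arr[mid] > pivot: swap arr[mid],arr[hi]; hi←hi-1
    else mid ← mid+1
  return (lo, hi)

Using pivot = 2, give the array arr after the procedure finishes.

2 2 2 7 4 3 6 6 4 4 7 4 4

pivot = 2; lo=0, mid=0, hi=12
arr[mid]=4>2: swap arr[0],arr[12]; hi=11 → 4 7 7 2 2 4 3 6 6 4 4 2 4
arr[mid]=4>2: swap arr[0],arr[11]; hi=10 → 2 7 7 2 2 4 3 6 6 4 4 4 4
arr[mid]=2=2: mid=1
arr[mid]=7>2: swap arr[1],arr[10]; hi=9 → 2 4 7 2 2 4 3 6 6 4 7 4 4
arr[mid]=4>2: swap arr[1],arr[9]; hi=8 → 2 4 7 2 2 4 3 6 6 4 7 4 4
arr[mid]=4>2: swap arr[1],arr[8]; hi=7 → 2 6 7 2 2 4 3 6 4 4 7 4 4
arr[mid]=6>2: swap arr[1],arr[7]; hi=6 → 2 6 7 2 2 4 3 6 4 4 7 4 4
arr[mid]=6>2: swap arr[1],arr[6]; hi=5 → 2 3 7 2 2 4 6 6 4 4 7 4 4
arr[mid]=3>2: swap arr[1],arr[5]; hi=4 → 2 4 7 2 2 3 6 6 4 4 7 4 4
arr[mid]=4>2: swap arr[1],arr[4]; hi=3 → 2 2 7 2 4 3 6 6 4 4 7 4 4
arr[mid]=2=2: mid=2
arr[mid]=7>2: swap arr[2],arr[3]; hi=2 → 2 2 2 7 4 3 6 6 4 4 7 4 4
arr[mid]=2=2: mid=3
end: lo=0, hi=2; arr = 2 2 2 7 4 3 6 6 4 4 7 4 4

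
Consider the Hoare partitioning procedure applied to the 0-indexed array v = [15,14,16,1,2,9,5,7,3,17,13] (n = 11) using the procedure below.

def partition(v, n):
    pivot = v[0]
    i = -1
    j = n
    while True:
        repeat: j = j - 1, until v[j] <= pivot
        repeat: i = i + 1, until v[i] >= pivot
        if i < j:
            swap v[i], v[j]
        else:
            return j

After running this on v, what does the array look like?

[13,14,3,1,2,9,5,7,16,17,15]

pivot = v[0] = 15; i = -1, j = 11
j→10 (v[10]=13≤15), i→0 (v[0]=15≥15); i<j, swap → [13,14,16,1,2,9,5,7,3,17,15]
j→8 (v[8]=3≤15), i→2 (v[2]=16≥15); i<j, swap → [13,14,3,1,2,9,5,7,16,17,15]
j→7, i→8; i≥j, return j=7. v = [13,14,3,1,2,9,5,7,16,17,15]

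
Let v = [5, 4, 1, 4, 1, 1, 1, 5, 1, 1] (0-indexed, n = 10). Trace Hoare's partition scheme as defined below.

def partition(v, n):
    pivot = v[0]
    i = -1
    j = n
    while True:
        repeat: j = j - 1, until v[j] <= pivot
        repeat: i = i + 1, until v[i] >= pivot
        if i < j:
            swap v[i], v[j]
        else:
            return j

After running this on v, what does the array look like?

pivot = v[0] = 5; i = -1, j = 10
j→9 (v[9]=1≤5), i→0 (v[0]=5≥5); i<j, swap → [1, 4, 1, 4, 1, 1, 1, 5, 1, 5]
j→8 (v[8]=1≤5), i→7 (v[7]=5≥5); i<j, swap → [1, 4, 1, 4, 1, 1, 1, 1, 5, 5]
j→7, i→8; i≥j, return j=7. v = [1, 4, 1, 4, 1, 1, 1, 1, 5, 5]

[1, 4, 1, 4, 1, 1, 1, 1, 5, 5]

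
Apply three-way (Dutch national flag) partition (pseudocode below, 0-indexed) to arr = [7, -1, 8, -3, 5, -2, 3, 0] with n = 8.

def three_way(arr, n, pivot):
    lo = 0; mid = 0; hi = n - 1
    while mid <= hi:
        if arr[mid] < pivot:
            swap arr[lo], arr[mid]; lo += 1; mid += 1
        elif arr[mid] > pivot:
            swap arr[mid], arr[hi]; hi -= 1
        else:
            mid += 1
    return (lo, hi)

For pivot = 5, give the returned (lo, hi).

(5, 5)

lo=0 mid=0 hi=7
7>5: swap(0,7), hi=6 ⇒ [0, -1, 8, -3, 5, -2, 3, 7]
0<5: swap(0,0), lo=1 mid=1 ⇒ [0, -1, 8, -3, 5, -2, 3, 7]
-1<5: swap(1,1), lo=2 mid=2 ⇒ [0, -1, 8, -3, 5, -2, 3, 7]
8>5: swap(2,6), hi=5 ⇒ [0, -1, 3, -3, 5, -2, 8, 7]
3<5: swap(2,2), lo=3 mid=3 ⇒ [0, -1, 3, -3, 5, -2, 8, 7]
-3<5: swap(3,3), lo=4 mid=4 ⇒ [0, -1, 3, -3, 5, -2, 8, 7]
5=5: mid=5
-2<5: swap(4,5), lo=5 mid=6 ⇒ [0, -1, 3, -3, -2, 5, 8, 7]
done. lo=5 hi=5; arr=[0, -1, 3, -3, -2, 5, 8, 7]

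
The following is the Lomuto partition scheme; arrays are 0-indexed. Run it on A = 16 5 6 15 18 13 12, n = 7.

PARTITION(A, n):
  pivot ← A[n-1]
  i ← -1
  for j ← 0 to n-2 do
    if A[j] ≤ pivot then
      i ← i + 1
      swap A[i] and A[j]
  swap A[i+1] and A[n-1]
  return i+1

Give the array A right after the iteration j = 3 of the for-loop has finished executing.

5 6 16 15 18 13 12

pivot=12, i=-1
j=0: 16>12, skip
j=1: 5≤12, i=0, swap(0,1) ⇒ 5 16 6 15 18 13 12
j=2: 6≤12, i=1, swap(1,2) ⇒ 5 6 16 15 18 13 12
j=3: 15>12, skip
(after j=3) A = 5 6 16 15 18 13 12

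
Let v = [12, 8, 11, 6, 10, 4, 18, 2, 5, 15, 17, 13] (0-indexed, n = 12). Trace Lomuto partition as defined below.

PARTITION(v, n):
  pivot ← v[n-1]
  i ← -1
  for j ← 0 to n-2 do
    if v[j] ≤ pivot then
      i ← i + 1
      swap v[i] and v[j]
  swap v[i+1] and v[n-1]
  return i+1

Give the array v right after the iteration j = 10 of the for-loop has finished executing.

[12, 8, 11, 6, 10, 4, 2, 5, 18, 15, 17, 13]

pivot = v[11] = 13; i = -1
j=0: v[0]=12 ≤ 13 → i=0, swap v[0],v[0] (no change) → [12, 8, 11, 6, 10, 4, 18, 2, 5, 15, 17, 13]
j=1: v[1]=8 ≤ 13 → i=1, swap v[1],v[1] (no change) → [12, 8, 11, 6, 10, 4, 18, 2, 5, 15, 17, 13]
j=2: v[2]=11 ≤ 13 → i=2, swap v[2],v[2] (no change) → [12, 8, 11, 6, 10, 4, 18, 2, 5, 15, 17, 13]
j=3: v[3]=6 ≤ 13 → i=3, swap v[3],v[3] (no change) → [12, 8, 11, 6, 10, 4, 18, 2, 5, 15, 17, 13]
j=4: v[4]=10 ≤ 13 → i=4, swap v[4],v[4] (no change) → [12, 8, 11, 6, 10, 4, 18, 2, 5, 15, 17, 13]
j=5: v[5]=4 ≤ 13 → i=5, swap v[5],v[5] (no change) → [12, 8, 11, 6, 10, 4, 18, 2, 5, 15, 17, 13]
j=6: v[6]=18 > 13 → no swap
j=7: v[7]=2 ≤ 13 → i=6, swap v[6],v[7] → [12, 8, 11, 6, 10, 4, 2, 18, 5, 15, 17, 13]
j=8: v[8]=5 ≤ 13 → i=7, swap v[7],v[8] → [12, 8, 11, 6, 10, 4, 2, 5, 18, 15, 17, 13]
j=9: v[9]=15 > 13 → no swap
j=10: v[10]=17 > 13 → no swap
(after j=10) v = [12, 8, 11, 6, 10, 4, 2, 5, 18, 15, 17, 13]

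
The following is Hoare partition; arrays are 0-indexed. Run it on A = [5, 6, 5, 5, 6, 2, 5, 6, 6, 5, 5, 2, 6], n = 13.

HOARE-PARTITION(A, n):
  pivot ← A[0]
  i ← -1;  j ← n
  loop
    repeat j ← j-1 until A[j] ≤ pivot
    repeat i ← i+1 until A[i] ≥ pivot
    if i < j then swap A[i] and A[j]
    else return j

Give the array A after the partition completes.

[2, 5, 5, 5, 2, 6, 5, 6, 6, 5, 6, 5, 6]

pivot=5
j stops at 11 (2), i stops at 0 (5); swap ⇒ [2, 6, 5, 5, 6, 2, 5, 6, 6, 5, 5, 5, 6]
j stops at 10 (5), i stops at 1 (6); swap ⇒ [2, 5, 5, 5, 6, 2, 5, 6, 6, 5, 6, 5, 6]
j stops at 9 (5), i stops at 2 (5); swap ⇒ [2, 5, 5, 5, 6, 2, 5, 6, 6, 5, 6, 5, 6]
j stops at 6 (5), i stops at 3 (5); swap ⇒ [2, 5, 5, 5, 6, 2, 5, 6, 6, 5, 6, 5, 6]
j stops at 5 (2), i stops at 4 (6); swap ⇒ [2, 5, 5, 5, 2, 6, 5, 6, 6, 5, 6, 5, 6]
j stops at 4, i stops at 5; i≥j ⇒ return 4. A=[2, 5, 5, 5, 2, 6, 5, 6, 6, 5, 6, 5, 6]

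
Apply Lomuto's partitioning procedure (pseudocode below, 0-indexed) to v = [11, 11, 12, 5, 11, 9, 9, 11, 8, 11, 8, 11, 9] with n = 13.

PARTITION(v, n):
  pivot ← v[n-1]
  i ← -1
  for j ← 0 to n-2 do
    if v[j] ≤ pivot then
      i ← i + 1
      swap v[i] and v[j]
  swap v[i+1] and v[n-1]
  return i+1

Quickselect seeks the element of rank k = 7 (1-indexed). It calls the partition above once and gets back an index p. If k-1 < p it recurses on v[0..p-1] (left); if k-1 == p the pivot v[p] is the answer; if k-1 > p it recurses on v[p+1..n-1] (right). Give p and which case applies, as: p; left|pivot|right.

5; right

pivot = v[12] = 9; i = -1
j=0: v[0]=11 > 9 → no swap
j=1: v[1]=11 > 9 → no swap
j=2: v[2]=12 > 9 → no swap
j=3: v[3]=5 ≤ 9 → i=0, swap v[0],v[3] → [5, 11, 12, 11, 11, 9, 9, 11, 8, 11, 8, 11, 9]
j=4: v[4]=11 > 9 → no swap
j=5: v[5]=9 ≤ 9 → i=1, swap v[1],v[5] → [5, 9, 12, 11, 11, 11, 9, 11, 8, 11, 8, 11, 9]
j=6: v[6]=9 ≤ 9 → i=2, swap v[2],v[6] → [5, 9, 9, 11, 11, 11, 12, 11, 8, 11, 8, 11, 9]
j=7: v[7]=11 > 9 → no swap
j=8: v[8]=8 ≤ 9 → i=3, swap v[3],v[8] → [5, 9, 9, 8, 11, 11, 12, 11, 11, 11, 8, 11, 9]
j=9: v[9]=11 > 9 → no swap
j=10: v[10]=8 ≤ 9 → i=4, swap v[4],v[10] → [5, 9, 9, 8, 8, 11, 12, 11, 11, 11, 11, 11, 9]
j=11: v[11]=11 > 9 → no swap
final swap v[5],v[12] → [5, 9, 9, 8, 8, 9, 12, 11, 11, 11, 11, 11, 11]; return 5
p = 5; k-1 = 6 > 5 ⇒ right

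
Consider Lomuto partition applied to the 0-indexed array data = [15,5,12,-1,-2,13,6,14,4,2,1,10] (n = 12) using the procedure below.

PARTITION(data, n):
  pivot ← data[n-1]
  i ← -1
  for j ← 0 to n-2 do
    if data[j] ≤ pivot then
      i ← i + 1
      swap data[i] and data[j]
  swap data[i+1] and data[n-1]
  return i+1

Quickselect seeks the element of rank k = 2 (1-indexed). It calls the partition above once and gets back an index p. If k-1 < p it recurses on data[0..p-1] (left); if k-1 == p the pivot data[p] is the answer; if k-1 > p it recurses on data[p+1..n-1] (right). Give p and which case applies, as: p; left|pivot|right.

7; left

pivot=10, i=-1
j=0: 15>10, skip
j=1: 5≤10, i=0, swap(0,1) ⇒ [5,15,12,-1,-2,13,6,14,4,2,1,10]
j=2: 12>10, skip
j=3: -1≤10, i=1, swap(1,3) ⇒ [5,-1,12,15,-2,13,6,14,4,2,1,10]
j=4: -2≤10, i=2, swap(2,4) ⇒ [5,-1,-2,15,12,13,6,14,4,2,1,10]
j=5: 13>10, skip
j=6: 6≤10, i=3, swap(3,6) ⇒ [5,-1,-2,6,12,13,15,14,4,2,1,10]
j=7: 14>10, skip
j=8: 4≤10, i=4, swap(4,8) ⇒ [5,-1,-2,6,4,13,15,14,12,2,1,10]
j=9: 2≤10, i=5, swap(5,9) ⇒ [5,-1,-2,6,4,2,15,14,12,13,1,10]
j=10: 1≤10, i=6, swap(6,10) ⇒ [5,-1,-2,6,4,2,1,14,12,13,15,10]
swap(7,11) ⇒ [5,-1,-2,6,4,2,1,10,12,13,15,14]; return 7
p = 7; k-1 = 1 < 7 ⇒ left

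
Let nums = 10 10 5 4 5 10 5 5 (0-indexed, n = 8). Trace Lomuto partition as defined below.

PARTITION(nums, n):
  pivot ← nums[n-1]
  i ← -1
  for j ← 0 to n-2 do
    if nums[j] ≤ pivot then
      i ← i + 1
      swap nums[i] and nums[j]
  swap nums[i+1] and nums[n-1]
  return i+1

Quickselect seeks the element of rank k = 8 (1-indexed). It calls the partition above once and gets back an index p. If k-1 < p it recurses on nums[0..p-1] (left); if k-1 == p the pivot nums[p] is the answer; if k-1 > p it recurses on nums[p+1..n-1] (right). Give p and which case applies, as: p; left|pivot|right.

4; right

pivot = nums[7] = 5; i = -1
j=0: nums[0]=10 > 5 → no swap
j=1: nums[1]=10 > 5 → no swap
j=2: nums[2]=5 ≤ 5 → i=0, swap nums[0],nums[2] → 5 10 10 4 5 10 5 5
j=3: nums[3]=4 ≤ 5 → i=1, swap nums[1],nums[3] → 5 4 10 10 5 10 5 5
j=4: nums[4]=5 ≤ 5 → i=2, swap nums[2],nums[4] → 5 4 5 10 10 10 5 5
j=5: nums[5]=10 > 5 → no swap
j=6: nums[6]=5 ≤ 5 → i=3, swap nums[3],nums[6] → 5 4 5 5 10 10 10 5
final swap nums[4],nums[7] → 5 4 5 5 5 10 10 10; return 4
p = 4; k-1 = 7 > 4 ⇒ right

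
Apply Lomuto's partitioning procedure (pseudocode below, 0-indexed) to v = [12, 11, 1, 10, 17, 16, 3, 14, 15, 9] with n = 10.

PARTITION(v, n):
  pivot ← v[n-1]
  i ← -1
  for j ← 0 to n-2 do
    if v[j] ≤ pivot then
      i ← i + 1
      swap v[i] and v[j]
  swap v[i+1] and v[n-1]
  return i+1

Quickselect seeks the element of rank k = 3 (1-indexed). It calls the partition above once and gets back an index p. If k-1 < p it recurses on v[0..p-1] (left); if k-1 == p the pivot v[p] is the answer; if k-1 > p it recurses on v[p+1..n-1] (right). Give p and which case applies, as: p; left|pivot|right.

2; pivot

pivot=9, i=-1
j=0: 12>9, skip
j=1: 11>9, skip
j=2: 1≤9, i=0, swap(0,2) ⇒ [1, 11, 12, 10, 17, 16, 3, 14, 15, 9]
j=3: 10>9, skip
j=4: 17>9, skip
j=5: 16>9, skip
j=6: 3≤9, i=1, swap(1,6) ⇒ [1, 3, 12, 10, 17, 16, 11, 14, 15, 9]
j=7: 14>9, skip
j=8: 15>9, skip
swap(2,9) ⇒ [1, 3, 9, 10, 17, 16, 11, 14, 15, 12]; return 2
p = 2; k-1 = 2 == 2 ⇒ pivot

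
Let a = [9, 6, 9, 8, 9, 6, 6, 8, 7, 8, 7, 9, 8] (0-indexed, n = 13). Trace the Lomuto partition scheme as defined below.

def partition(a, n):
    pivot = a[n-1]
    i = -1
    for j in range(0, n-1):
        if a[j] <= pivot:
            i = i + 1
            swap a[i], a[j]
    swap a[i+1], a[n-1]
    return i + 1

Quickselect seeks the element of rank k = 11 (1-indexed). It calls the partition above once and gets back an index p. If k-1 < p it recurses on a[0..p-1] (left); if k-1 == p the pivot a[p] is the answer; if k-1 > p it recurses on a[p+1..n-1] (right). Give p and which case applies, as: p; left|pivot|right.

pivot = a[12] = 8; i = -1
j=0: a[0]=9 > 8 → no swap
j=1: a[1]=6 ≤ 8 → i=0, swap a[0],a[1] → [6, 9, 9, 8, 9, 6, 6, 8, 7, 8, 7, 9, 8]
j=2: a[2]=9 > 8 → no swap
j=3: a[3]=8 ≤ 8 → i=1, swap a[1],a[3] → [6, 8, 9, 9, 9, 6, 6, 8, 7, 8, 7, 9, 8]
j=4: a[4]=9 > 8 → no swap
j=5: a[5]=6 ≤ 8 → i=2, swap a[2],a[5] → [6, 8, 6, 9, 9, 9, 6, 8, 7, 8, 7, 9, 8]
j=6: a[6]=6 ≤ 8 → i=3, swap a[3],a[6] → [6, 8, 6, 6, 9, 9, 9, 8, 7, 8, 7, 9, 8]
j=7: a[7]=8 ≤ 8 → i=4, swap a[4],a[7] → [6, 8, 6, 6, 8, 9, 9, 9, 7, 8, 7, 9, 8]
j=8: a[8]=7 ≤ 8 → i=5, swap a[5],a[8] → [6, 8, 6, 6, 8, 7, 9, 9, 9, 8, 7, 9, 8]
j=9: a[9]=8 ≤ 8 → i=6, swap a[6],a[9] → [6, 8, 6, 6, 8, 7, 8, 9, 9, 9, 7, 9, 8]
j=10: a[10]=7 ≤ 8 → i=7, swap a[7],a[10] → [6, 8, 6, 6, 8, 7, 8, 7, 9, 9, 9, 9, 8]
j=11: a[11]=9 > 8 → no swap
final swap a[8],a[12] → [6, 8, 6, 6, 8, 7, 8, 7, 8, 9, 9, 9, 9]; return 8
p = 8; k-1 = 10 > 8 ⇒ right

8; right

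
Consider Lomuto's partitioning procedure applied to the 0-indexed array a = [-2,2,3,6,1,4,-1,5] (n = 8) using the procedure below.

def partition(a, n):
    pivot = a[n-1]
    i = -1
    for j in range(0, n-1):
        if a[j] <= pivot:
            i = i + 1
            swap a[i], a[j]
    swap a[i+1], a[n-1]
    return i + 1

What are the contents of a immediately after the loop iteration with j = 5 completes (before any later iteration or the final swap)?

[-2,2,3,1,4,6,-1,5]

pivot=5, i=-1
j=0: -2≤5, i=0, swap(0,0) ⇒ [-2,2,3,6,1,4,-1,5]
j=1: 2≤5, i=1, swap(1,1) ⇒ [-2,2,3,6,1,4,-1,5]
j=2: 3≤5, i=2, swap(2,2) ⇒ [-2,2,3,6,1,4,-1,5]
j=3: 6>5, skip
j=4: 1≤5, i=3, swap(3,4) ⇒ [-2,2,3,1,6,4,-1,5]
j=5: 4≤5, i=4, swap(4,5) ⇒ [-2,2,3,1,4,6,-1,5]
(after j=5) a = [-2,2,3,1,4,6,-1,5]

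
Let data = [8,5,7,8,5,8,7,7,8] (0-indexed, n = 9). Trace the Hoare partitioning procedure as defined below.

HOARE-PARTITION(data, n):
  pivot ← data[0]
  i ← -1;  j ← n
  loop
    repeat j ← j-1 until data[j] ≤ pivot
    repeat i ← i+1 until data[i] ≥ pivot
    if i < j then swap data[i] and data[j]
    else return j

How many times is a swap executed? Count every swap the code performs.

3

pivot=8
j stops at 8 (8), i stops at 0 (8); swap ⇒ [8,5,7,8,5,8,7,7,8]
j stops at 7 (7), i stops at 3 (8); swap ⇒ [8,5,7,7,5,8,7,8,8]
j stops at 6 (7), i stops at 5 (8); swap ⇒ [8,5,7,7,5,7,8,8,8]
j stops at 5, i stops at 6; i≥j ⇒ return 5. data=[8,5,7,7,5,7,8,8,8]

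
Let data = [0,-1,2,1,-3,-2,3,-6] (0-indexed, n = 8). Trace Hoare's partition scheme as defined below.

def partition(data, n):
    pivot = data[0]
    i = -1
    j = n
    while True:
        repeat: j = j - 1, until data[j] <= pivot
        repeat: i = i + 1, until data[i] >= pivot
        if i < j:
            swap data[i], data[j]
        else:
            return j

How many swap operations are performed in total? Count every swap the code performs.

3

pivot = data[0] = 0; i = -1, j = 8
j→7 (data[7]=-6≤0), i→0 (data[0]=0≥0); i<j, swap → [-6,-1,2,1,-3,-2,3,0]
j→5 (data[5]=-2≤0), i→2 (data[2]=2≥0); i<j, swap → [-6,-1,-2,1,-3,2,3,0]
j→4 (data[4]=-3≤0), i→3 (data[3]=1≥0); i<j, swap → [-6,-1,-2,-3,1,2,3,0]
j→3, i→4; i≥j, return j=3. data = [-6,-1,-2,-3,1,2,3,0]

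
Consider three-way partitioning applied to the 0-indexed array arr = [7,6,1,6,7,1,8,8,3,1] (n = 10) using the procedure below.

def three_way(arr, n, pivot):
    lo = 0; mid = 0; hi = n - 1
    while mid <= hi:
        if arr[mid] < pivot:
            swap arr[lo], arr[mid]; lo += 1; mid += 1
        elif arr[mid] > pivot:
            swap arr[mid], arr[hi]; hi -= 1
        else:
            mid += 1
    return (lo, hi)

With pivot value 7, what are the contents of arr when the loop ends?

[6,1,6,1,1,3,7,7,8,8]

pivot = 7; lo=0, mid=0, hi=9
arr[mid]=7=7: mid=1
arr[mid]=6<7: swap arr[0],arr[1]; lo=1,mid=2 → [6,7,1,6,7,1,8,8,3,1]
arr[mid]=1<7: swap arr[1],arr[2]; lo=2,mid=3 → [6,1,7,6,7,1,8,8,3,1]
arr[mid]=6<7: swap arr[2],arr[3]; lo=3,mid=4 → [6,1,6,7,7,1,8,8,3,1]
arr[mid]=7=7: mid=5
arr[mid]=1<7: swap arr[3],arr[5]; lo=4,mid=6 → [6,1,6,1,7,7,8,8,3,1]
arr[mid]=8>7: swap arr[6],arr[9]; hi=8 → [6,1,6,1,7,7,1,8,3,8]
arr[mid]=1<7: swap arr[4],arr[6]; lo=5,mid=7 → [6,1,6,1,1,7,7,8,3,8]
arr[mid]=8>7: swap arr[7],arr[8]; hi=7 → [6,1,6,1,1,7,7,3,8,8]
arr[mid]=3<7: swap arr[5],arr[7]; lo=6,mid=8 → [6,1,6,1,1,3,7,7,8,8]
end: lo=6, hi=7; arr = [6,1,6,1,1,3,7,7,8,8]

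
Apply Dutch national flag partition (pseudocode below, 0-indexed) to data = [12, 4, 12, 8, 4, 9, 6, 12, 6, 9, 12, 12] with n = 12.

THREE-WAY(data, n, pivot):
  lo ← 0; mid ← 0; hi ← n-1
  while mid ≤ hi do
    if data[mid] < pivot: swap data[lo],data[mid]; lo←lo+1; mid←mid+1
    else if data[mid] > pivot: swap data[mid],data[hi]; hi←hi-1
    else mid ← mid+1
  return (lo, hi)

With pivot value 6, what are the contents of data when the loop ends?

[4, 4, 6, 6, 9, 8, 12, 12, 9, 12, 12, 12]

pivot = 6; lo=0, mid=0, hi=11
data[mid]=12>6: swap data[0],data[11]; hi=10 → [12, 4, 12, 8, 4, 9, 6, 12, 6, 9, 12, 12]
data[mid]=12>6: swap data[0],data[10]; hi=9 → [12, 4, 12, 8, 4, 9, 6, 12, 6, 9, 12, 12]
data[mid]=12>6: swap data[0],data[9]; hi=8 → [9, 4, 12, 8, 4, 9, 6, 12, 6, 12, 12, 12]
data[mid]=9>6: swap data[0],data[8]; hi=7 → [6, 4, 12, 8, 4, 9, 6, 12, 9, 12, 12, 12]
data[mid]=6=6: mid=1
data[mid]=4<6: swap data[0],data[1]; lo=1,mid=2 → [4, 6, 12, 8, 4, 9, 6, 12, 9, 12, 12, 12]
data[mid]=12>6: swap data[2],data[7]; hi=6 → [4, 6, 12, 8, 4, 9, 6, 12, 9, 12, 12, 12]
data[mid]=12>6: swap data[2],data[6]; hi=5 → [4, 6, 6, 8, 4, 9, 12, 12, 9, 12, 12, 12]
data[mid]=6=6: mid=3
data[mid]=8>6: swap data[3],data[5]; hi=4 → [4, 6, 6, 9, 4, 8, 12, 12, 9, 12, 12, 12]
data[mid]=9>6: swap data[3],data[4]; hi=3 → [4, 6, 6, 4, 9, 8, 12, 12, 9, 12, 12, 12]
data[mid]=4<6: swap data[1],data[3]; lo=2,mid=4 → [4, 4, 6, 6, 9, 8, 12, 12, 9, 12, 12, 12]
end: lo=2, hi=3; data = [4, 4, 6, 6, 9, 8, 12, 12, 9, 12, 12, 12]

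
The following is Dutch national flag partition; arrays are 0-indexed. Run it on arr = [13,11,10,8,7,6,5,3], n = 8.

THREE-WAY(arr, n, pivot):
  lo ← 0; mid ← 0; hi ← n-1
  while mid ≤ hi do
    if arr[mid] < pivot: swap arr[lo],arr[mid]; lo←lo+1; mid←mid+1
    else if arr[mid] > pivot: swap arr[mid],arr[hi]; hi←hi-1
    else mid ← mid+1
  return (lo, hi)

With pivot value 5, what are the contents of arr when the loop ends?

pivot = 5; lo=0, mid=0, hi=7
arr[mid]=13>5: swap arr[0],arr[7]; hi=6 → [3,11,10,8,7,6,5,13]
arr[mid]=3<5: swap arr[0],arr[0]; lo=1,mid=1 → [3,11,10,8,7,6,5,13]
arr[mid]=11>5: swap arr[1],arr[6]; hi=5 → [3,5,10,8,7,6,11,13]
arr[mid]=5=5: mid=2
arr[mid]=10>5: swap arr[2],arr[5]; hi=4 → [3,5,6,8,7,10,11,13]
arr[mid]=6>5: swap arr[2],arr[4]; hi=3 → [3,5,7,8,6,10,11,13]
arr[mid]=7>5: swap arr[2],arr[3]; hi=2 → [3,5,8,7,6,10,11,13]
arr[mid]=8>5: swap arr[2],arr[2]; hi=1 → [3,5,8,7,6,10,11,13]
end: lo=1, hi=1; arr = [3,5,8,7,6,10,11,13]

[3,5,8,7,6,10,11,13]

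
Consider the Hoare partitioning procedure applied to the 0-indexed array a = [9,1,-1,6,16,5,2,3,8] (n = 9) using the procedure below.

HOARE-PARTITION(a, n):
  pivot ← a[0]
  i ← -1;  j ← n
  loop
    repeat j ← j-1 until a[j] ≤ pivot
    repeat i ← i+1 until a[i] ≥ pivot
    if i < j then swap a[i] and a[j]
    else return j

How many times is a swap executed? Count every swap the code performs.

2

pivot = a[0] = 9; i = -1, j = 9
j→8 (a[8]=8≤9), i→0 (a[0]=9≥9); i<j, swap → [8,1,-1,6,16,5,2,3,9]
j→7 (a[7]=3≤9), i→4 (a[4]=16≥9); i<j, swap → [8,1,-1,6,3,5,2,16,9]
j→6, i→7; i≥j, return j=6. a = [8,1,-1,6,3,5,2,16,9]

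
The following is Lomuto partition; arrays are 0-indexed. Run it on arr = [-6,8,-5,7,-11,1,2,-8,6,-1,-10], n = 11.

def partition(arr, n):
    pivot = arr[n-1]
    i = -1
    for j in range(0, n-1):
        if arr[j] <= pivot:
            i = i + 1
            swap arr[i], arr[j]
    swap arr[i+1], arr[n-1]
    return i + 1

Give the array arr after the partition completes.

pivot = arr[10] = -10; i = -1
j=0: arr[0]=-6 > -10 → no swap
j=1: arr[1]=8 > -10 → no swap
j=2: arr[2]=-5 > -10 → no swap
j=3: arr[3]=7 > -10 → no swap
j=4: arr[4]=-11 ≤ -10 → i=0, swap arr[0],arr[4] → [-11,8,-5,7,-6,1,2,-8,6,-1,-10]
j=5: arr[5]=1 > -10 → no swap
j=6: arr[6]=2 > -10 → no swap
j=7: arr[7]=-8 > -10 → no swap
j=8: arr[8]=6 > -10 → no swap
j=9: arr[9]=-1 > -10 → no swap
final swap arr[1],arr[10] → [-11,-10,-5,7,-6,1,2,-8,6,-1,8]; return 1

[-11,-10,-5,7,-6,1,2,-8,6,-1,8]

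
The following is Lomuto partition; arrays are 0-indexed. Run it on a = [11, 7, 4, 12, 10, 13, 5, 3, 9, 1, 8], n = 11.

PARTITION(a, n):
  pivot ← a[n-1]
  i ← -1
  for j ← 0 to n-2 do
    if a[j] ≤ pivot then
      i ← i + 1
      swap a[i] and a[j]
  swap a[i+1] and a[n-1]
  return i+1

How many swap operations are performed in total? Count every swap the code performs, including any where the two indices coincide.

pivot = a[10] = 8; i = -1
j=0: a[0]=11 > 8 → no swap
j=1: a[1]=7 ≤ 8 → i=0, swap a[0],a[1] → [7, 11, 4, 12, 10, 13, 5, 3, 9, 1, 8]
j=2: a[2]=4 ≤ 8 → i=1, swap a[1],a[2] → [7, 4, 11, 12, 10, 13, 5, 3, 9, 1, 8]
j=3: a[3]=12 > 8 → no swap
j=4: a[4]=10 > 8 → no swap
j=5: a[5]=13 > 8 → no swap
j=6: a[6]=5 ≤ 8 → i=2, swap a[2],a[6] → [7, 4, 5, 12, 10, 13, 11, 3, 9, 1, 8]
j=7: a[7]=3 ≤ 8 → i=3, swap a[3],a[7] → [7, 4, 5, 3, 10, 13, 11, 12, 9, 1, 8]
j=8: a[8]=9 > 8 → no swap
j=9: a[9]=1 ≤ 8 → i=4, swap a[4],a[9] → [7, 4, 5, 3, 1, 13, 11, 12, 9, 10, 8]
final swap a[5],a[10] → [7, 4, 5, 3, 1, 8, 11, 12, 9, 10, 13]; return 5

6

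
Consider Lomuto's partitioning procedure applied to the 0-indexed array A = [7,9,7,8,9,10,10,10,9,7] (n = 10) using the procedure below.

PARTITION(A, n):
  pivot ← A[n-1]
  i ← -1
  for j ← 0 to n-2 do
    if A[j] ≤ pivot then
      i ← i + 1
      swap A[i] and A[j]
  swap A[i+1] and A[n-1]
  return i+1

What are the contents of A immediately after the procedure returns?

pivot = A[9] = 7; i = -1
j=0: A[0]=7 ≤ 7 → i=0, swap A[0],A[0] (no change) → [7,9,7,8,9,10,10,10,9,7]
j=1: A[1]=9 > 7 → no swap
j=2: A[2]=7 ≤ 7 → i=1, swap A[1],A[2] → [7,7,9,8,9,10,10,10,9,7]
j=3: A[3]=8 > 7 → no swap
j=4: A[4]=9 > 7 → no swap
j=5: A[5]=10 > 7 → no swap
j=6: A[6]=10 > 7 → no swap
j=7: A[7]=10 > 7 → no swap
j=8: A[8]=9 > 7 → no swap
final swap A[2],A[9] → [7,7,7,8,9,10,10,10,9,9]; return 2

[7,7,7,8,9,10,10,10,9,9]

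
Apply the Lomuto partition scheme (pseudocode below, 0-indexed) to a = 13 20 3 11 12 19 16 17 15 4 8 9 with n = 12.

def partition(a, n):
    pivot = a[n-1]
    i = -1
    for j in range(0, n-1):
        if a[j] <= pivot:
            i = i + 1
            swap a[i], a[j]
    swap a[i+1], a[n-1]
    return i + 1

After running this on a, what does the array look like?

3 4 8 9 12 19 16 17 15 20 13 11

pivot=9, i=-1
j=0: 13>9, skip
j=1: 20>9, skip
j=2: 3≤9, i=0, swap(0,2) ⇒ 3 20 13 11 12 19 16 17 15 4 8 9
j=3: 11>9, skip
j=4: 12>9, skip
j=5: 19>9, skip
j=6: 16>9, skip
j=7: 17>9, skip
j=8: 15>9, skip
j=9: 4≤9, i=1, swap(1,9) ⇒ 3 4 13 11 12 19 16 17 15 20 8 9
j=10: 8≤9, i=2, swap(2,10) ⇒ 3 4 8 11 12 19 16 17 15 20 13 9
swap(3,11) ⇒ 3 4 8 9 12 19 16 17 15 20 13 11; return 3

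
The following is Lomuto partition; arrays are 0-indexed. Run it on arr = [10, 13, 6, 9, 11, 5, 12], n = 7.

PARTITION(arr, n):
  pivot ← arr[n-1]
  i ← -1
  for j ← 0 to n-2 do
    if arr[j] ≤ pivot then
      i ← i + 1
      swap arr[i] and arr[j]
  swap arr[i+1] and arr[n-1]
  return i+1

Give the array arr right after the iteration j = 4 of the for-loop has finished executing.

[10, 6, 9, 11, 13, 5, 12]

pivot=12, i=-1
j=0: 10≤12, i=0, swap(0,0) ⇒ [10, 13, 6, 9, 11, 5, 12]
j=1: 13>12, skip
j=2: 6≤12, i=1, swap(1,2) ⇒ [10, 6, 13, 9, 11, 5, 12]
j=3: 9≤12, i=2, swap(2,3) ⇒ [10, 6, 9, 13, 11, 5, 12]
j=4: 11≤12, i=3, swap(3,4) ⇒ [10, 6, 9, 11, 13, 5, 12]
(after j=4) arr = [10, 6, 9, 11, 13, 5, 12]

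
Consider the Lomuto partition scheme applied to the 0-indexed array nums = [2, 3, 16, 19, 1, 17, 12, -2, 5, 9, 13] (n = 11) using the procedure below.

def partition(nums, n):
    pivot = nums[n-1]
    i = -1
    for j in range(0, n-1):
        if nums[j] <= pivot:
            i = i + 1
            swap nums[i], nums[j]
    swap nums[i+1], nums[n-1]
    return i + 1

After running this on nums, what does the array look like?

pivot=13, i=-1
j=0: 2≤13, i=0, swap(0,0) ⇒ [2, 3, 16, 19, 1, 17, 12, -2, 5, 9, 13]
j=1: 3≤13, i=1, swap(1,1) ⇒ [2, 3, 16, 19, 1, 17, 12, -2, 5, 9, 13]
j=2: 16>13, skip
j=3: 19>13, skip
j=4: 1≤13, i=2, swap(2,4) ⇒ [2, 3, 1, 19, 16, 17, 12, -2, 5, 9, 13]
j=5: 17>13, skip
j=6: 12≤13, i=3, swap(3,6) ⇒ [2, 3, 1, 12, 16, 17, 19, -2, 5, 9, 13]
j=7: -2≤13, i=4, swap(4,7) ⇒ [2, 3, 1, 12, -2, 17, 19, 16, 5, 9, 13]
j=8: 5≤13, i=5, swap(5,8) ⇒ [2, 3, 1, 12, -2, 5, 19, 16, 17, 9, 13]
j=9: 9≤13, i=6, swap(6,9) ⇒ [2, 3, 1, 12, -2, 5, 9, 16, 17, 19, 13]
swap(7,10) ⇒ [2, 3, 1, 12, -2, 5, 9, 13, 17, 19, 16]; return 7

[2, 3, 1, 12, -2, 5, 9, 13, 17, 19, 16]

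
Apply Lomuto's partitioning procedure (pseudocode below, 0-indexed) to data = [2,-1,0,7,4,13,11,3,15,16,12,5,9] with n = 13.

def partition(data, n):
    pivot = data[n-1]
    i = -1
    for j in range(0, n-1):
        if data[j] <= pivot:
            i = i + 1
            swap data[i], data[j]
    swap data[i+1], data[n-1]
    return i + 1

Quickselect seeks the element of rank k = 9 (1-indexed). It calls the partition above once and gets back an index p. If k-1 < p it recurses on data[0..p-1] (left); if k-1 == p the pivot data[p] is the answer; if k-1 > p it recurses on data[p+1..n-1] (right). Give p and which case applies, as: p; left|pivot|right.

7; right

pivot = data[12] = 9; i = -1
j=0: data[0]=2 ≤ 9 → i=0, swap data[0],data[0] (no change) → [2,-1,0,7,4,13,11,3,15,16,12,5,9]
j=1: data[1]=-1 ≤ 9 → i=1, swap data[1],data[1] (no change) → [2,-1,0,7,4,13,11,3,15,16,12,5,9]
j=2: data[2]=0 ≤ 9 → i=2, swap data[2],data[2] (no change) → [2,-1,0,7,4,13,11,3,15,16,12,5,9]
j=3: data[3]=7 ≤ 9 → i=3, swap data[3],data[3] (no change) → [2,-1,0,7,4,13,11,3,15,16,12,5,9]
j=4: data[4]=4 ≤ 9 → i=4, swap data[4],data[4] (no change) → [2,-1,0,7,4,13,11,3,15,16,12,5,9]
j=5: data[5]=13 > 9 → no swap
j=6: data[6]=11 > 9 → no swap
j=7: data[7]=3 ≤ 9 → i=5, swap data[5],data[7] → [2,-1,0,7,4,3,11,13,15,16,12,5,9]
j=8: data[8]=15 > 9 → no swap
j=9: data[9]=16 > 9 → no swap
j=10: data[10]=12 > 9 → no swap
j=11: data[11]=5 ≤ 9 → i=6, swap data[6],data[11] → [2,-1,0,7,4,3,5,13,15,16,12,11,9]
final swap data[7],data[12] → [2,-1,0,7,4,3,5,9,15,16,12,11,13]; return 7
p = 7; k-1 = 8 > 7 ⇒ right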